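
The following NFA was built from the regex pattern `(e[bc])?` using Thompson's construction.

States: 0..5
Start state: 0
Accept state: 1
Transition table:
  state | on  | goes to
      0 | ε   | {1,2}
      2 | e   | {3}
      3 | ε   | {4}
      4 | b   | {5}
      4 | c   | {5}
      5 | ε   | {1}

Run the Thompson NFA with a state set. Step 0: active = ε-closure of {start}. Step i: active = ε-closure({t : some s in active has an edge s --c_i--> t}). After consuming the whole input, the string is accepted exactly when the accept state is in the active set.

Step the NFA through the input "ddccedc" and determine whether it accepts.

Answer: REJECT

Steps:
S₀ = ε-closure({0}) = {0,1,2}
'd' @ 1: {}  — dead — no transitions
rest 'dccedc' ignored (set empty)
final: {}; accept 1 not in set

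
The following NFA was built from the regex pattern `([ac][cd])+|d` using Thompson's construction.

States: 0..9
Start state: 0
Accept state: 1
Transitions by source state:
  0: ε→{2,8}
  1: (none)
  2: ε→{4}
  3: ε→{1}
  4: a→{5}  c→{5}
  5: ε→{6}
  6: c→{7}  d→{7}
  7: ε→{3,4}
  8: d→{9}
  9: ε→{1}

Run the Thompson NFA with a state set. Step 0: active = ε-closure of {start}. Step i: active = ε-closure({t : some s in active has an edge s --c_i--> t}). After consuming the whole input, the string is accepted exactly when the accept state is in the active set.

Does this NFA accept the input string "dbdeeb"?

Answer: REJECT

Derivation:
S₀ = ε-closure({0}) = {0,2,4,8}
'd' @ 1: {1,9}  (accept∈set)
'b' @ 2: {}  — dead — no transitions
rest 'deeb' ignored (set empty)
after full input: {}  (accept=1 not in)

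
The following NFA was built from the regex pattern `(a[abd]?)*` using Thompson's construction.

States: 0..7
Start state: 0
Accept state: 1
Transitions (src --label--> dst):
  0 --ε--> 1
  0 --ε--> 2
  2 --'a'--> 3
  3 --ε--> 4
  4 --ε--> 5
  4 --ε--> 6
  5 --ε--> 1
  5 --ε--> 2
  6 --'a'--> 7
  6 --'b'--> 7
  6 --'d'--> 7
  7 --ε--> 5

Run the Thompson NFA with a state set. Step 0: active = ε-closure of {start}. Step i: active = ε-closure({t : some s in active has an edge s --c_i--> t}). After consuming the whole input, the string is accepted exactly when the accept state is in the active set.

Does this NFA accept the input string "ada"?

start: ε-closure({0}) = {0,1,2}
'a' @ 1: {1,2,3,4,5,6}  [accepting]
'd' @ 2: {1,2,5,7}  [accepting]
'a' @ 3: {1,2,3,4,5,6}  [accepting]
after full input: {1,2,3,4,5,6}  (accept=1 in)

Answer: ACCEPT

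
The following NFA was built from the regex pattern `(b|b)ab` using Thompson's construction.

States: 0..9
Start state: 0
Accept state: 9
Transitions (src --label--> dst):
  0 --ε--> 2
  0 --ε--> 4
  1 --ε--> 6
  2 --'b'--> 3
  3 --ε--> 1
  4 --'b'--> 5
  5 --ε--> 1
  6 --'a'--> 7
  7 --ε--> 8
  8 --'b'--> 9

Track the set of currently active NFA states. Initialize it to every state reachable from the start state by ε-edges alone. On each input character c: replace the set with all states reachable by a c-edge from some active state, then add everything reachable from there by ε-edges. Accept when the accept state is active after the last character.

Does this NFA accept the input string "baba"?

start: ε-closure({0}) = {0,2,4}
'b' @ 1: {1,3,5,6}
'a' @ 2: {7,8}
'b' @ 3: {9}  ✓accept
'a' @ 4: {}  — state set empty
after full input: {}  (accept=9 not in)

Answer: REJECT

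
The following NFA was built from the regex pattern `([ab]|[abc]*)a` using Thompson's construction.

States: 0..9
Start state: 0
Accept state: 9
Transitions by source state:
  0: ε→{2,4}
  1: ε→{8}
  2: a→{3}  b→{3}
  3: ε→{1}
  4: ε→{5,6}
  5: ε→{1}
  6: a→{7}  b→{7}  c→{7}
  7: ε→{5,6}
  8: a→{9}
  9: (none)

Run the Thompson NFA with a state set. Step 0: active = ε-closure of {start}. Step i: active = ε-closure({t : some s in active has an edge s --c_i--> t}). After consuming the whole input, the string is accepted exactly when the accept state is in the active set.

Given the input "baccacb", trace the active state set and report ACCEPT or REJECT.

Answer: REJECT

Derivation:
initial (ε-close {0}): {0,1,2,4,5,6,8}
'b' @ 1: {1,3,5,6,7,8}
'a' @ 2: {1,5,6,7,8,9}  [accepting]
'c' @ 3: {1,5,6,7,8}
'c' @ 4: {1,5,6,7,8}
'a' @ 5: {1,5,6,7,8,9}  [accepting]
'c' @ 6: {1,5,6,7,8}
'b' @ 7: {1,5,6,7,8}
final: {1,5,6,7,8}; accept 9 not in set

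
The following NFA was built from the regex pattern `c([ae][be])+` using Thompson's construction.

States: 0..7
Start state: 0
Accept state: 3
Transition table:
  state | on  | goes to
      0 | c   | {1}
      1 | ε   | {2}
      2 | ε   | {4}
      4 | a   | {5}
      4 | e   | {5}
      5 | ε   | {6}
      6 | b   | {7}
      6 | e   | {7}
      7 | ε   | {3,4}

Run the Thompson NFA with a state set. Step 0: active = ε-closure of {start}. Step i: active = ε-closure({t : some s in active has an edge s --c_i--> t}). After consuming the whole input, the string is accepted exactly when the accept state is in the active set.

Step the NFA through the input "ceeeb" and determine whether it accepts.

start: ε-closure({0}) = {0}
'c' @ 1: {1,2,4}
'e' @ 2: {5,6}
'e' @ 3: {3,4,7}  [accepting]
'e' @ 4: {5,6}
'b' @ 5: {3,4,7}  [accepting]
end set {3,4,7} — state 3 in

Answer: ACCEPT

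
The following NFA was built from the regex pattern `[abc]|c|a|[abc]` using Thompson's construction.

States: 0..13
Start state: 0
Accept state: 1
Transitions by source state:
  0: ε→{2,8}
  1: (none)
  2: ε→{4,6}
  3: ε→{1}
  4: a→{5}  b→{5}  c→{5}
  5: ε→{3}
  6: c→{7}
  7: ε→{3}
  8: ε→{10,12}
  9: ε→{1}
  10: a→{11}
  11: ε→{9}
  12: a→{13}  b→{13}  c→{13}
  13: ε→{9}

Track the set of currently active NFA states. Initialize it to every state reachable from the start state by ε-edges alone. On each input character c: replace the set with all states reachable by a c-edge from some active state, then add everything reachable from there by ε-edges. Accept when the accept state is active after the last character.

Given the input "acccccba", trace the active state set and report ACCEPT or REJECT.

Answer: REJECT

Trace:
S₀ = ε-closure({0}) = {0,2,4,6,8,10,12}
'a' @ 1: {1,3,5,9,11,13}  ✓accept
'c' @ 2: {}  — dead — no transitions
rest 'ccccba' ignored (set empty)
end set {} — state 1 not in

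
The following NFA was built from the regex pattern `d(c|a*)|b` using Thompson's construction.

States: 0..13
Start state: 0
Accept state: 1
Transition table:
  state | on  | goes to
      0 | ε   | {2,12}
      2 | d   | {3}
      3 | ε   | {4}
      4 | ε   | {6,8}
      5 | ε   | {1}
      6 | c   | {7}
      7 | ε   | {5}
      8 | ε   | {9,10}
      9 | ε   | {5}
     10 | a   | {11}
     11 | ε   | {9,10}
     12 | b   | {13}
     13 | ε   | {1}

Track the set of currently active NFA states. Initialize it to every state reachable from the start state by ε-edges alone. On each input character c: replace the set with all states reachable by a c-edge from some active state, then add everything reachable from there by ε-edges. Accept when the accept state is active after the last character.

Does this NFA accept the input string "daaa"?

Answer: ACCEPT

Trace:
S₀ = ε-closure({0}) = {0,2,12}
'd' @ 1: {1,3,4,5,6,8,9,10}  [accepting]
'a' @ 2: {1,5,9,10,11}  [accepting]
'a' @ 3: {1,5,9,10,11}  [accepting]
'a' @ 4: {1,5,9,10,11}  [accepting]
after full input: {1,5,9,10,11}  (accept=1 in)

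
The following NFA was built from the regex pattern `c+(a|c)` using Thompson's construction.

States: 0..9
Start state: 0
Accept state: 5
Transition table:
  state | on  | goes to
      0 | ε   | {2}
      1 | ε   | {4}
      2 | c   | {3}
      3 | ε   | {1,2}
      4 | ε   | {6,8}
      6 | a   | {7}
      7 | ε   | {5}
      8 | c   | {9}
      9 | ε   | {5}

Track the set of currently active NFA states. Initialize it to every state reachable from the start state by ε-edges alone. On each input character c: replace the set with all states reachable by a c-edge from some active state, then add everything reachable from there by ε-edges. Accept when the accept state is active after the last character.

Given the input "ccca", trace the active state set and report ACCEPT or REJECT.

initial (ε-close {0}): {0,2}
'c' @ 1: {1,2,3,4,6,8}
'c' @ 2: {1,2,3,4,5,6,8,9}  [accepting]
'c' @ 3: {1,2,3,4,5,6,8,9}  [accepting]
'a' @ 4: {5,7}  [accepting]
after full input: {5,7}  (accept=5 in)

Answer: ACCEPT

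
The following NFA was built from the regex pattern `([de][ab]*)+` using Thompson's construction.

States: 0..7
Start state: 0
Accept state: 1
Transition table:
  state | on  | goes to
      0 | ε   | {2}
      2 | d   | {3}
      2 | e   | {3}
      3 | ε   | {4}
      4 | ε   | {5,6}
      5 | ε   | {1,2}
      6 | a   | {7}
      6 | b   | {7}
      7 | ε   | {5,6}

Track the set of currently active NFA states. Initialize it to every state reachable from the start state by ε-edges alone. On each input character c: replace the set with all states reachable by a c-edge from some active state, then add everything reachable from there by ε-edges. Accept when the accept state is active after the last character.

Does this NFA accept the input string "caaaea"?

initial (ε-close {0}): {0,2}
'c' @ 1: {}  — no active states
rest 'aaaea' ignored (set empty)
final: {}; accept 1 not in set

Answer: REJECT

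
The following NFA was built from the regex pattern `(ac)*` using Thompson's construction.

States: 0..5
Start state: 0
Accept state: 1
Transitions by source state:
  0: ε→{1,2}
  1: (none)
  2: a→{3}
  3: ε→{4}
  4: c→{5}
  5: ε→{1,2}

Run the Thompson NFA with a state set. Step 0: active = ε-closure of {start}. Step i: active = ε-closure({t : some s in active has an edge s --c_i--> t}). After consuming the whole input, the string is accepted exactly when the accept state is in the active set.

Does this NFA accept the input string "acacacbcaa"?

Answer: REJECT

Trace:
start: ε-closure({0}) = {0,1,2}
'a' @ 1: {3,4}
'c' @ 2: {1,2,5}  [accepting]
'a' @ 3: {3,4}
'c' @ 4: {1,2,5}  [accepting]
'a' @ 5: {3,4}
'c' @ 6: {1,2,5}  [accepting]
'b' @ 7: {}  — dead — no transitions
rest 'caa' ignored (set empty)
after full input: {}  (accept=1 not in)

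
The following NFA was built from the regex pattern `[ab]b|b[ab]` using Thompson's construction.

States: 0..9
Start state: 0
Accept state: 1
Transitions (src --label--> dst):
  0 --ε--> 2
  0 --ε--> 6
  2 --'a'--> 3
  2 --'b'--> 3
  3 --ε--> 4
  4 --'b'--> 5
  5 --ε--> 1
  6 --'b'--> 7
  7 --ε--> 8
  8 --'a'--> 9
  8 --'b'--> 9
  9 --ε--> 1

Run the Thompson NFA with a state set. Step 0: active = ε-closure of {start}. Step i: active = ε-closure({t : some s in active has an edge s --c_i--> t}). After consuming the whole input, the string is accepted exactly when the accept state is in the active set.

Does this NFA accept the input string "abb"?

S₀ = ε-closure({0}) = {0,2,6}
'a' @ 1: {3,4}
'b' @ 2: {1,5}  [accepting]
'b' @ 3: {}  — state set empty
after full input: {}  (accept=1 not in)

Answer: REJECT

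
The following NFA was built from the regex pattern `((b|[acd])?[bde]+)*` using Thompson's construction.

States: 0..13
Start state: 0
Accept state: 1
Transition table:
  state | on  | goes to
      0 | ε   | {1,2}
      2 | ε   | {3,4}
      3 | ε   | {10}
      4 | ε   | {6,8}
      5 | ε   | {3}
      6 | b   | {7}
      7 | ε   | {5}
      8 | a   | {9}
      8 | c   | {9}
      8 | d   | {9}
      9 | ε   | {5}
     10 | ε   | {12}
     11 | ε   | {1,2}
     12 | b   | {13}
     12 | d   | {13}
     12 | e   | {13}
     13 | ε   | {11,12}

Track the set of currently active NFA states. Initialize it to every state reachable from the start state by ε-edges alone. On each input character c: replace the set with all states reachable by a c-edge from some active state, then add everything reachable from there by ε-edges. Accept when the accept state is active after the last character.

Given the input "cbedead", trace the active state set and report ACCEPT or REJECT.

initial (ε-close {0}): {0,1,2,3,4,6,8,10,12}
'c' @ 1: {3,5,9,10,12}
'b' @ 2: {1,2,3,4,6,8,10,11,12,13}  ✓accept
'e' @ 3: {1,2,3,4,6,8,10,11,12,13}  ✓accept
'd' @ 4: {1,2,3,4,5,6,8,9,10,11,12,13}  ✓accept
'e' @ 5: {1,2,3,4,6,8,10,11,12,13}  ✓accept
'a' @ 6: {3,5,9,10,12}
'd' @ 7: {1,2,3,4,6,8,10,11,12,13}  ✓accept
final: {1,2,3,4,6,8,10,11,12,13}; accept 1 in set

Answer: ACCEPT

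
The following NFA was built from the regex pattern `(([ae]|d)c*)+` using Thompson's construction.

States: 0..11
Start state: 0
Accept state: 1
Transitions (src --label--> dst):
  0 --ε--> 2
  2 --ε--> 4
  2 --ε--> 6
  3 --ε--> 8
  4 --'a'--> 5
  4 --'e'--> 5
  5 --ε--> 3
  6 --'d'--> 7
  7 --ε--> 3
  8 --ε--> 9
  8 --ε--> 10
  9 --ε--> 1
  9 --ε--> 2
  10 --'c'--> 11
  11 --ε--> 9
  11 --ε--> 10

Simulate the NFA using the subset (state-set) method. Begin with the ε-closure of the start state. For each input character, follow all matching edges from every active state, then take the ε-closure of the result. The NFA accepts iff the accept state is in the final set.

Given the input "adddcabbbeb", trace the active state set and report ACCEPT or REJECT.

initial (ε-close {0}): {0,2,4,6}
'a' @ 1: {1,2,3,4,5,6,8,9,10}  [accepting]
'd' @ 2: {1,2,3,4,6,7,8,9,10}  [accepting]
'd' @ 3: {1,2,3,4,6,7,8,9,10}  [accepting]
'd' @ 4: {1,2,3,4,6,7,8,9,10}  [accepting]
'c' @ 5: {1,2,4,6,9,10,11}  [accepting]
'a' @ 6: {1,2,3,4,5,6,8,9,10}  [accepting]
'b' @ 7: {}  — state set empty
rest 'bbeb' ignored (set empty)
after full input: {}  (accept=1 not in)

Answer: REJECT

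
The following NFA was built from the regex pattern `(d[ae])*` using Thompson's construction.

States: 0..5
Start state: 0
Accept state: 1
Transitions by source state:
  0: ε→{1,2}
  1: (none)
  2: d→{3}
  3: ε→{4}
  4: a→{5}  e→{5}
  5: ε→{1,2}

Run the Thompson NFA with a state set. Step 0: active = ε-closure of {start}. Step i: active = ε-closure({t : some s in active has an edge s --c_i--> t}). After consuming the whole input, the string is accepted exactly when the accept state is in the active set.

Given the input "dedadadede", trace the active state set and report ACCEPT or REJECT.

Answer: ACCEPT

Trace:
S₀ = ε-closure({0}) = {0,1,2}
'd' @ 1: {3,4}
'e' @ 2: {1,2,5}  (accept∈set)
'd' @ 3: {3,4}
'a' @ 4: {1,2,5}  (accept∈set)
'd' @ 5: {3,4}
'a' @ 6: {1,2,5}  (accept∈set)
'd' @ 7: {3,4}
'e' @ 8: {1,2,5}  (accept∈set)
'd' @ 9: {3,4}
'e' @ 10: {1,2,5}  (accept∈set)
final: {1,2,5}; accept 1 in set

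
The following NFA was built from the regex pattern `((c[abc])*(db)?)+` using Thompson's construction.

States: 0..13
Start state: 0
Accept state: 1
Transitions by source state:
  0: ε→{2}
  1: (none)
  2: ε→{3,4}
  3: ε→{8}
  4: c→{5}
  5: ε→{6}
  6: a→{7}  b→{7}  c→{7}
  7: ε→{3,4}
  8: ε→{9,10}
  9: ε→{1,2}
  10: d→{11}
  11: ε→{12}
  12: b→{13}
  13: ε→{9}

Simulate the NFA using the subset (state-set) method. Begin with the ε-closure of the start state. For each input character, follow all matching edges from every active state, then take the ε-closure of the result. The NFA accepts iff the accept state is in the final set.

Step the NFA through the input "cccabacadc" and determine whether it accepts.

Answer: REJECT

Derivation:
start: ε-closure({0}) = {0,1,2,3,4,8,9,10}
'c' @ 1: {5,6}
'c' @ 2: {1,2,3,4,7,8,9,10}  (accept∈set)
'c' @ 3: {5,6}
'a' @ 4: {1,2,3,4,7,8,9,10}  (accept∈set)
'b' @ 5: {}  — dead — no transitions
rest 'acadc' ignored (set empty)
final: {}; accept 1 not in set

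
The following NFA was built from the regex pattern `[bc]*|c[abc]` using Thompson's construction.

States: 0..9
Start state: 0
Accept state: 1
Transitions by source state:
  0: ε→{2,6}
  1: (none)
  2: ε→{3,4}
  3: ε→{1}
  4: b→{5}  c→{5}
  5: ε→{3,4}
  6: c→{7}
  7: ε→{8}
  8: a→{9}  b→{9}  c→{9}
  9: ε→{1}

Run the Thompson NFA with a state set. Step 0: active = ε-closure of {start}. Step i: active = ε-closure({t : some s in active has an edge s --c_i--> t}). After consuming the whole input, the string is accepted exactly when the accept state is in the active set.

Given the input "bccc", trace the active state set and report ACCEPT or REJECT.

S₀ = ε-closure({0}) = {0,1,2,3,4,6}
'b' @ 1: {1,3,4,5}  [accepting]
'c' @ 2: {1,3,4,5}  [accepting]
'c' @ 3: {1,3,4,5}  [accepting]
'c' @ 4: {1,3,4,5}  [accepting]
end set {1,3,4,5} — state 1 in

Answer: ACCEPT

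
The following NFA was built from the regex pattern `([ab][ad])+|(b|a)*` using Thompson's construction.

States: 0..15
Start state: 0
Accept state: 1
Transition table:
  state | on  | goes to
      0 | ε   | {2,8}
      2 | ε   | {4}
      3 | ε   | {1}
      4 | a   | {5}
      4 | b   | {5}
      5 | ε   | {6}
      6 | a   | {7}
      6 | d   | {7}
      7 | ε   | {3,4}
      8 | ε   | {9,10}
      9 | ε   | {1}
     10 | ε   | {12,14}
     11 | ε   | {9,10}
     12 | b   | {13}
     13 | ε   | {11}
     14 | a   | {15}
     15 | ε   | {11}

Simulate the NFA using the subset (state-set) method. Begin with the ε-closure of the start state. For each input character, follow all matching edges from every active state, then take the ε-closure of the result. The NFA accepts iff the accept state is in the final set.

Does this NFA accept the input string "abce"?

Answer: REJECT

Trace:
S₀ = ε-closure({0}) = {0,1,2,4,8,9,10,12,14}
'a' @ 1: {1,5,6,9,10,11,12,14,15}  [accepting]
'b' @ 2: {1,9,10,11,12,13,14}  [accepting]
'c' @ 3: {}  — dead — no transitions
rest 'e' ignored (set empty)
after full input: {}  (accept=1 not in)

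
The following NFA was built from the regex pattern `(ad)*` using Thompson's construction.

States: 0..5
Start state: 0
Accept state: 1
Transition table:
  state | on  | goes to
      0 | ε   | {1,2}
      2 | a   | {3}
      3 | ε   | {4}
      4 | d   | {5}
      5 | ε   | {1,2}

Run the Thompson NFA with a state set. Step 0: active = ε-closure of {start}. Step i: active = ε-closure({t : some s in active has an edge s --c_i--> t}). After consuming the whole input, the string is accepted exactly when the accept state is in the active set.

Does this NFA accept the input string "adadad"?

initial (ε-close {0}): {0,1,2}
'a' @ 1: {3,4}
'd' @ 2: {1,2,5}  (accept∈set)
'a' @ 3: {3,4}
'd' @ 4: {1,2,5}  (accept∈set)
'a' @ 5: {3,4}
'd' @ 6: {1,2,5}  (accept∈set)
after full input: {1,2,5}  (accept=1 in)

Answer: ACCEPT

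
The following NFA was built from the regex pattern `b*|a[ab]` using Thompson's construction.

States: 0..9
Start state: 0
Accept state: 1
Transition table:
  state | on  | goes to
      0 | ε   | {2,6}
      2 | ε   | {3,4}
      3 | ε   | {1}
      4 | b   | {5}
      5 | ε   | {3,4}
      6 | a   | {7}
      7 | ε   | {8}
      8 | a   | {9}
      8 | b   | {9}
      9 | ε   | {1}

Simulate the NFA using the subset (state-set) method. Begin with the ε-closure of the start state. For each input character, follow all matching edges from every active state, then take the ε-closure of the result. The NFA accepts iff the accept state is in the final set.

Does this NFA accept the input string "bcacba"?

initial (ε-close {0}): {0,1,2,3,4,6}
'b' @ 1: {1,3,4,5}  ✓accept
'c' @ 2: {}  — state set empty
rest 'acba' ignored (set empty)
end set {} — state 1 not in

Answer: REJECT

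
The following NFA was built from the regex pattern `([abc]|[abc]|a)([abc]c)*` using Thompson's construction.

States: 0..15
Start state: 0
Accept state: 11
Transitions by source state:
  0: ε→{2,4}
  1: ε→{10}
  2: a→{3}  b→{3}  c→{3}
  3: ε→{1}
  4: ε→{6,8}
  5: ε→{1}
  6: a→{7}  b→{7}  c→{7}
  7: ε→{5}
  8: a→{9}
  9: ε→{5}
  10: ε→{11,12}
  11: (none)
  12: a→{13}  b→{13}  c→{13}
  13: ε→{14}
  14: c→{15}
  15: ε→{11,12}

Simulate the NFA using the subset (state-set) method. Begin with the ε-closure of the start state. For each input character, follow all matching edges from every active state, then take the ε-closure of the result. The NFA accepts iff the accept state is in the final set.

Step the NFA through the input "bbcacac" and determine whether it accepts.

S₀ = ε-closure({0}) = {0,2,4,6,8}
'b' @ 1: {1,3,5,7,10,11,12}  (accept∈set)
'b' @ 2: {13,14}
'c' @ 3: {11,12,15}  (accept∈set)
'a' @ 4: {13,14}
'c' @ 5: {11,12,15}  (accept∈set)
'a' @ 6: {13,14}
'c' @ 7: {11,12,15}  (accept∈set)
final: {11,12,15}; accept 11 in set

Answer: ACCEPT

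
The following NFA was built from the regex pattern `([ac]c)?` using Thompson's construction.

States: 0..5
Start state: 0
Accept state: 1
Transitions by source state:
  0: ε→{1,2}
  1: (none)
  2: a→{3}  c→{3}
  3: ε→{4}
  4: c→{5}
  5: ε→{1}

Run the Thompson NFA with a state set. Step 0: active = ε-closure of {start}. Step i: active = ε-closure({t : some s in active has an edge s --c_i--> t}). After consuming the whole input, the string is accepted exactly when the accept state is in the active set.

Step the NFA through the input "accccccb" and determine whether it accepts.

initial (ε-close {0}): {0,1,2}
'a' @ 1: {3,4}
'c' @ 2: {1,5}  (accept∈set)
'c' @ 3: {}  — state set empty
rest 'ccccb' ignored (set empty)
after full input: {}  (accept=1 not in)

Answer: REJECT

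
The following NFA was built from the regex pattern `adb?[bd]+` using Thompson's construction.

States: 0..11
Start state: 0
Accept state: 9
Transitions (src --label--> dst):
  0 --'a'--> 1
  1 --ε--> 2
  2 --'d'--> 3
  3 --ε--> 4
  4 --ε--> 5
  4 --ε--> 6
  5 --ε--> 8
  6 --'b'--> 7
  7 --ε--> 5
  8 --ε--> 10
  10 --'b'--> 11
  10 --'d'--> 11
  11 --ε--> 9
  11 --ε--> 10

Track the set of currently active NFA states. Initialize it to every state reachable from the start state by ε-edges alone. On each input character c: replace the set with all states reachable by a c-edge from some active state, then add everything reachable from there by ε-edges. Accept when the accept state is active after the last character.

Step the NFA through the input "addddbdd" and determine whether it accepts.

S₀ = ε-closure({0}) = {0}
'a' @ 1: {1,2}
'd' @ 2: {3,4,5,6,8,10}
'd' @ 3: {9,10,11}  ✓accept
'd' @ 4: {9,10,11}  ✓accept
'd' @ 5: {9,10,11}  ✓accept
'b' @ 6: {9,10,11}  ✓accept
'd' @ 7: {9,10,11}  ✓accept
'd' @ 8: {9,10,11}  ✓accept
after full input: {9,10,11}  (accept=9 in)

Answer: ACCEPT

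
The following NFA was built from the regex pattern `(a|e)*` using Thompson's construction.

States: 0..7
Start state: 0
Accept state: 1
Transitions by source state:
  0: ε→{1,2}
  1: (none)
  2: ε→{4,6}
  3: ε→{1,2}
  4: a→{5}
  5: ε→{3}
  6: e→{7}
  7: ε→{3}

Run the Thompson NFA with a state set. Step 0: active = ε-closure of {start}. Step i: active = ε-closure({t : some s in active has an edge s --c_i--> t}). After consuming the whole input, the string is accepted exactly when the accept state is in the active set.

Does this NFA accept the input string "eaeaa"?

S₀ = ε-closure({0}) = {0,1,2,4,6}
'e' @ 1: {1,2,3,4,6,7}  ✓accept
'a' @ 2: {1,2,3,4,5,6}  ✓accept
'e' @ 3: {1,2,3,4,6,7}  ✓accept
'a' @ 4: {1,2,3,4,5,6}  ✓accept
'a' @ 5: {1,2,3,4,5,6}  ✓accept
end set {1,2,3,4,5,6} — state 1 in

Answer: ACCEPT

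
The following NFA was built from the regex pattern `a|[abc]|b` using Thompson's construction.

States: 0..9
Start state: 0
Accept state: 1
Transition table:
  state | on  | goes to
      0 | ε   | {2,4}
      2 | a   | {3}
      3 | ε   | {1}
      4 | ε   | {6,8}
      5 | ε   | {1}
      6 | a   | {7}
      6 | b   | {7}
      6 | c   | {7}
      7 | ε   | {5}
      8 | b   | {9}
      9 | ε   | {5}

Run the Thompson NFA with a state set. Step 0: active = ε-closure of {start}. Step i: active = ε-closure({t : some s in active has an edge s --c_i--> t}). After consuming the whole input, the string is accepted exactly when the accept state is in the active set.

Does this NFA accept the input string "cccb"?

Answer: REJECT

Steps:
S₀ = ε-closure({0}) = {0,2,4,6,8}
'c' @ 1: {1,5,7}  (accept∈set)
'c' @ 2: {}  — no active states
rest 'cb' ignored (set empty)
after full input: {}  (accept=1 not in)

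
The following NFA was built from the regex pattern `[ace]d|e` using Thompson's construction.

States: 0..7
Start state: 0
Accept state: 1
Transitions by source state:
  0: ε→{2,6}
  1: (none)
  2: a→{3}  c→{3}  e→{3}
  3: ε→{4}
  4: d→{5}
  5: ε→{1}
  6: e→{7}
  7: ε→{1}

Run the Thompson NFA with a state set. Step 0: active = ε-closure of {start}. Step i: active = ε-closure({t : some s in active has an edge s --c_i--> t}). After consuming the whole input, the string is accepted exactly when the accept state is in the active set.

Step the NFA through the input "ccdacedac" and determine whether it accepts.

Answer: REJECT

Steps:
initial (ε-close {0}): {0,2,6}
'c' @ 1: {3,4}
'c' @ 2: {}  — no active states
rest 'dacedac' ignored (set empty)
after full input: {}  (accept=1 not in)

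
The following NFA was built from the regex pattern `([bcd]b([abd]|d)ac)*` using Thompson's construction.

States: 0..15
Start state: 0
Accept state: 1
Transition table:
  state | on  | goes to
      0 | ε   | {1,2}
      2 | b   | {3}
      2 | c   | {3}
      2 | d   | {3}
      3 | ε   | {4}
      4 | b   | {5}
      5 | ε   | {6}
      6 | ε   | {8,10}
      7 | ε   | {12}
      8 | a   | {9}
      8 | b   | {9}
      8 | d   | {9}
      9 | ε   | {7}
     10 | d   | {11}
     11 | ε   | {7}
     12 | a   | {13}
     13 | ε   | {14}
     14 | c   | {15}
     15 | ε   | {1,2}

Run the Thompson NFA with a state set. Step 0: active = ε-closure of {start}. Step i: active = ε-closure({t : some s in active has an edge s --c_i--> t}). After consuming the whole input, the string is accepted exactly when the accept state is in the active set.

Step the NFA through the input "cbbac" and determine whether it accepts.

Answer: ACCEPT

Steps:
initial (ε-close {0}): {0,1,2}
'c' @ 1: {3,4}
'b' @ 2: {5,6,8,10}
'b' @ 3: {7,9,12}
'a' @ 4: {13,14}
'c' @ 5: {1,2,15}  ✓accept
final: {1,2,15}; accept 1 in set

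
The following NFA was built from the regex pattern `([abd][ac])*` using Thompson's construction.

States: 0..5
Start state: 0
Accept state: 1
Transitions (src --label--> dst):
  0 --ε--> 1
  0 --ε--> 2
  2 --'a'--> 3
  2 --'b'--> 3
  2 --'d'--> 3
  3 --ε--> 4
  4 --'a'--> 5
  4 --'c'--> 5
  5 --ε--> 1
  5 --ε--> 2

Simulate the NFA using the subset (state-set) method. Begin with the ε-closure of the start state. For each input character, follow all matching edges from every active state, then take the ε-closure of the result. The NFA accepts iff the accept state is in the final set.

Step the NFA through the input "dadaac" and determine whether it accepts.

initial (ε-close {0}): {0,1,2}
'd' @ 1: {3,4}
'a' @ 2: {1,2,5}  ✓accept
'd' @ 3: {3,4}
'a' @ 4: {1,2,5}  ✓accept
'a' @ 5: {3,4}
'c' @ 6: {1,2,5}  ✓accept
after full input: {1,2,5}  (accept=1 in)

Answer: ACCEPT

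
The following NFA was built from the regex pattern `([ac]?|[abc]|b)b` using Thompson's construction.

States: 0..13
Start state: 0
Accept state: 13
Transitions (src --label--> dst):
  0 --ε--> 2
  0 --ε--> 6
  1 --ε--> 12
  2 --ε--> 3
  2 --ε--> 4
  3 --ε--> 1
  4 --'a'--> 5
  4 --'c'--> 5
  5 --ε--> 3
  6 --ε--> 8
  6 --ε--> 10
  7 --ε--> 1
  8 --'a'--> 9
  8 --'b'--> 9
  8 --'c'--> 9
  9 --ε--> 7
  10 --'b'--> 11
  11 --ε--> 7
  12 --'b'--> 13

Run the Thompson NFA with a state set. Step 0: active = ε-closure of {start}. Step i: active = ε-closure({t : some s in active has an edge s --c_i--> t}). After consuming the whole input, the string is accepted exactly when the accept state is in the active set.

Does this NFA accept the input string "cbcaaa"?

initial (ε-close {0}): {0,1,2,3,4,6,8,10,12}
'c' @ 1: {1,3,5,7,9,12}
'b' @ 2: {13}  (accept∈set)
'c' @ 3: {}  — dead — no transitions
rest 'aaa' ignored (set empty)
end set {} — state 13 not in

Answer: REJECT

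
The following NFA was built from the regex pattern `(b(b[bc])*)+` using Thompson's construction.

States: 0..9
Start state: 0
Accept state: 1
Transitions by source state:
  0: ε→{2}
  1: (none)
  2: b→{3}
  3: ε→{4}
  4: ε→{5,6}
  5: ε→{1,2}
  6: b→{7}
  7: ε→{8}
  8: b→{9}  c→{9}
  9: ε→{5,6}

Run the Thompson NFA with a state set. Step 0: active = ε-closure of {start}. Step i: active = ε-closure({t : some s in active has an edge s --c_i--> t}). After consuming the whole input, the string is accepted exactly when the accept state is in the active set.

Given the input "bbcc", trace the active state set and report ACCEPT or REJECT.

Answer: REJECT

Derivation:
initial (ε-close {0}): {0,2}
'b' @ 1: {1,2,3,4,5,6}  [accepting]
'b' @ 2: {1,2,3,4,5,6,7,8}  [accepting]
'c' @ 3: {1,2,5,6,9}  [accepting]
'c' @ 4: {}  — dead — no transitions
after full input: {}  (accept=1 not in)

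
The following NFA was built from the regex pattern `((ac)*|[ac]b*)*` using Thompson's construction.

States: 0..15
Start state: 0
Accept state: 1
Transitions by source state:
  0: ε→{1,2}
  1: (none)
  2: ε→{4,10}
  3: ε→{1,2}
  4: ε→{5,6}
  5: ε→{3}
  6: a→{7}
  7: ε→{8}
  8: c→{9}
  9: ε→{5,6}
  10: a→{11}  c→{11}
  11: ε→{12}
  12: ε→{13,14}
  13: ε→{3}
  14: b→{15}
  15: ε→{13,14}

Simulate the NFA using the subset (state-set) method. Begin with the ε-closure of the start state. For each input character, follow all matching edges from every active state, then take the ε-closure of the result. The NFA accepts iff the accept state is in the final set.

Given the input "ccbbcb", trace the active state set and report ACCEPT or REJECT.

Answer: ACCEPT

Derivation:
S₀ = ε-closure({0}) = {0,1,2,3,4,5,6,10}
'c' @ 1: {1,2,3,4,5,6,10,11,12,13,14}  (accept∈set)
'c' @ 2: {1,2,3,4,5,6,10,11,12,13,14}  (accept∈set)
'b' @ 3: {1,2,3,4,5,6,10,13,14,15}  (accept∈set)
'b' @ 4: {1,2,3,4,5,6,10,13,14,15}  (accept∈set)
'c' @ 5: {1,2,3,4,5,6,10,11,12,13,14}  (accept∈set)
'b' @ 6: {1,2,3,4,5,6,10,13,14,15}  (accept∈set)
final: {1,2,3,4,5,6,10,13,14,15}; accept 1 in set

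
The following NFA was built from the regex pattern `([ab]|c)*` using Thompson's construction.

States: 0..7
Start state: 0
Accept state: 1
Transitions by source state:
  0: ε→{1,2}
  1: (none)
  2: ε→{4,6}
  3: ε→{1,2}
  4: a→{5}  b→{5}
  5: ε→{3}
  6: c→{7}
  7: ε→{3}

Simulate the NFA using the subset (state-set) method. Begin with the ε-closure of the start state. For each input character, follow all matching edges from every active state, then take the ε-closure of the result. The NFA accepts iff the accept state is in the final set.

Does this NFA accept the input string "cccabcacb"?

Answer: ACCEPT

Derivation:
initial (ε-close {0}): {0,1,2,4,6}
'c' @ 1: {1,2,3,4,6,7}  (accept∈set)
'c' @ 2: {1,2,3,4,6,7}  (accept∈set)
'c' @ 3: {1,2,3,4,6,7}  (accept∈set)
'a' @ 4: {1,2,3,4,5,6}  (accept∈set)
'b' @ 5: {1,2,3,4,5,6}  (accept∈set)
'c' @ 6: {1,2,3,4,6,7}  (accept∈set)
'a' @ 7: {1,2,3,4,5,6}  (accept∈set)
'c' @ 8: {1,2,3,4,6,7}  (accept∈set)
'b' @ 9: {1,2,3,4,5,6}  (accept∈set)
end set {1,2,3,4,5,6} — state 1 in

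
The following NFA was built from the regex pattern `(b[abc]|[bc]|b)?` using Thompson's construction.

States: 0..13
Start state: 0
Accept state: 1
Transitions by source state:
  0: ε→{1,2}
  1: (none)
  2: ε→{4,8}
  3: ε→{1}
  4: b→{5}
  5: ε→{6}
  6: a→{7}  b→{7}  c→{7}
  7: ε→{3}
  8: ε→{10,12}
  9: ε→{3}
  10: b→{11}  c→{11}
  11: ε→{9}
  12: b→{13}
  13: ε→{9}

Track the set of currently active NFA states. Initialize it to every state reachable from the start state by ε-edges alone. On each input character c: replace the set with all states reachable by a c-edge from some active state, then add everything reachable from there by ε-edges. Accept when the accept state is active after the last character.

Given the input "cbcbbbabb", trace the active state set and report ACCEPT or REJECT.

start: ε-closure({0}) = {0,1,2,4,8,10,12}
'c' @ 1: {1,3,9,11}  ✓accept
'b' @ 2: {}  — state set empty
rest 'cbbbabb' ignored (set empty)
final: {}; accept 1 not in set

Answer: REJECT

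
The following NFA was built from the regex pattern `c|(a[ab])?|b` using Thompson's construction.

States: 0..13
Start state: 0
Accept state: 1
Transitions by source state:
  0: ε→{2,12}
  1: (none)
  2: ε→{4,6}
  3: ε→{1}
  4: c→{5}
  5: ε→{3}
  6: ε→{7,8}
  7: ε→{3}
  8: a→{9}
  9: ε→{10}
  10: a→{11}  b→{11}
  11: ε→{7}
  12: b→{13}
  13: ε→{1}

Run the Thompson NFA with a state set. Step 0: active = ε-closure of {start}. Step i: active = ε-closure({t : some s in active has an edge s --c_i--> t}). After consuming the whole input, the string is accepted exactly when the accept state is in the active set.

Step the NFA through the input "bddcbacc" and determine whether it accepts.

Answer: REJECT

Derivation:
start: ε-closure({0}) = {0,1,2,3,4,6,7,8,12}
'b' @ 1: {1,13}  ✓accept
'd' @ 2: {}  — state set empty
rest 'dcbacc' ignored (set empty)
after full input: {}  (accept=1 not in)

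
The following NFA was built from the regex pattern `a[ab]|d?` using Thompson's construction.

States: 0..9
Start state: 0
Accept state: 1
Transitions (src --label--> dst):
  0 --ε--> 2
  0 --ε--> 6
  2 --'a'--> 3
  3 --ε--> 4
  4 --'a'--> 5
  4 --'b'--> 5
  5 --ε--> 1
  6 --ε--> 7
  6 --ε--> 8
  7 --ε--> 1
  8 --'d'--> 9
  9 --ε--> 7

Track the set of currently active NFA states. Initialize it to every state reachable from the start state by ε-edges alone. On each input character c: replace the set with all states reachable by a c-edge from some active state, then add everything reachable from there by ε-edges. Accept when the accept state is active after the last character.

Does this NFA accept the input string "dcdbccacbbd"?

Answer: REJECT

Steps:
start: ε-closure({0}) = {0,1,2,6,7,8}
'd' @ 1: {1,7,9}  (accept∈set)
'c' @ 2: {}  — state set empty
rest 'dbccacbbd' ignored (set empty)
end set {} — state 1 not in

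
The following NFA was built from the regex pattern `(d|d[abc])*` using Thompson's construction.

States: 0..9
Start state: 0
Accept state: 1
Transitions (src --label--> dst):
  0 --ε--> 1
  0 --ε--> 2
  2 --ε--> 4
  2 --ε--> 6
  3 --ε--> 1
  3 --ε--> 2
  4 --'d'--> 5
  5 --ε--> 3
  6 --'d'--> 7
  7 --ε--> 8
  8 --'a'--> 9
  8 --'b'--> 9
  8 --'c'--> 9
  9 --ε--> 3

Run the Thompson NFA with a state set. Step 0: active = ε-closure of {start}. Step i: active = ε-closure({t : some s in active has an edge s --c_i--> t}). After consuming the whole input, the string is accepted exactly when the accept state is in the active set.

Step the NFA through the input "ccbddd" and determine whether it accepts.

S₀ = ε-closure({0}) = {0,1,2,4,6}
'c' @ 1: {}  — state set empty
rest 'cbddd' ignored (set empty)
end set {} — state 1 not in

Answer: REJECT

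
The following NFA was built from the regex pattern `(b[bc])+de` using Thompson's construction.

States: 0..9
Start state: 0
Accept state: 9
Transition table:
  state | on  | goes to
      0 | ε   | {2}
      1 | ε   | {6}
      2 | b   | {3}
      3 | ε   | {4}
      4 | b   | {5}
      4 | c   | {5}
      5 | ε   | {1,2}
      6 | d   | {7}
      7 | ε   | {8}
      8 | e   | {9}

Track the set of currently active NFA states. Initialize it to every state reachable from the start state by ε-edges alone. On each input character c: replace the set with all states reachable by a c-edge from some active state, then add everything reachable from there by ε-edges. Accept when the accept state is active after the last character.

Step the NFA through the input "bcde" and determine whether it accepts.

S₀ = ε-closure({0}) = {0,2}
'b' @ 1: {3,4}
'c' @ 2: {1,2,5,6}
'd' @ 3: {7,8}
'e' @ 4: {9}  (accept∈set)
final: {9}; accept 9 in set

Answer: ACCEPT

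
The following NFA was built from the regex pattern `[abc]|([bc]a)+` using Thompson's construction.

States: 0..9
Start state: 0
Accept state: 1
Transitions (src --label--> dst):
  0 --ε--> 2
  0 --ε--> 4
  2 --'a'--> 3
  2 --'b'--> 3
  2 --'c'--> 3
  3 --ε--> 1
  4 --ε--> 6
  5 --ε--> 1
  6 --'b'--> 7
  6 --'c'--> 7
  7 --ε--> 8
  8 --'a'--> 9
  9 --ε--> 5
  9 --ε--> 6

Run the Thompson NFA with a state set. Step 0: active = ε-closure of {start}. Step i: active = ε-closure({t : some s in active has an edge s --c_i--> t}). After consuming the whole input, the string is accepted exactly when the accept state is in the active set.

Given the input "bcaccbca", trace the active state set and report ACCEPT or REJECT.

Answer: REJECT

Steps:
initial (ε-close {0}): {0,2,4,6}
'b' @ 1: {1,3,7,8}  (accept∈set)
'c' @ 2: {}  — dead — no transitions
rest 'accbca' ignored (set empty)
end set {} — state 1 not in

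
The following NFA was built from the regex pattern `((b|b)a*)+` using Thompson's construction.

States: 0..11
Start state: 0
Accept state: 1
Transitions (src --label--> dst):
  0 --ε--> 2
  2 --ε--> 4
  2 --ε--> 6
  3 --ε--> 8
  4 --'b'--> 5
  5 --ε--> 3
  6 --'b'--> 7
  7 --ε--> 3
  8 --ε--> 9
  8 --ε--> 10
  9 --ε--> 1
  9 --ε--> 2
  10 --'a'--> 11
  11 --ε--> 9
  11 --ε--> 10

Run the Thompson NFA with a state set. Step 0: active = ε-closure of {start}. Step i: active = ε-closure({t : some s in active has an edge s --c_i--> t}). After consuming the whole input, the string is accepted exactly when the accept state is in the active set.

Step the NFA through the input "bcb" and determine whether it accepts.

Answer: REJECT

Steps:
S₀ = ε-closure({0}) = {0,2,4,6}
'b' @ 1: {1,2,3,4,5,6,7,8,9,10}  ✓accept
'c' @ 2: {}  — dead — no transitions
rest 'b' ignored (set empty)
after full input: {}  (accept=1 not in)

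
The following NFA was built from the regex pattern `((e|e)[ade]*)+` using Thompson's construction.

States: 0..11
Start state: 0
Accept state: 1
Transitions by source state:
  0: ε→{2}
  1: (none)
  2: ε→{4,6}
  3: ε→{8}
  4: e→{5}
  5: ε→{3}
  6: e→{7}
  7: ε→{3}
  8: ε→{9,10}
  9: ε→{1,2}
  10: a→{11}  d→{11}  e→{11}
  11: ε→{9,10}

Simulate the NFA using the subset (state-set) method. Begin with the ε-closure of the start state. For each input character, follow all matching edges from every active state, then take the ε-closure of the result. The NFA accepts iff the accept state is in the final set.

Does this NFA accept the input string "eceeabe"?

S₀ = ε-closure({0}) = {0,2,4,6}
'e' @ 1: {1,2,3,4,5,6,7,8,9,10}  ✓accept
'c' @ 2: {}  — dead — no transitions
rest 'eeabe' ignored (set empty)
end set {} — state 1 not in

Answer: REJECT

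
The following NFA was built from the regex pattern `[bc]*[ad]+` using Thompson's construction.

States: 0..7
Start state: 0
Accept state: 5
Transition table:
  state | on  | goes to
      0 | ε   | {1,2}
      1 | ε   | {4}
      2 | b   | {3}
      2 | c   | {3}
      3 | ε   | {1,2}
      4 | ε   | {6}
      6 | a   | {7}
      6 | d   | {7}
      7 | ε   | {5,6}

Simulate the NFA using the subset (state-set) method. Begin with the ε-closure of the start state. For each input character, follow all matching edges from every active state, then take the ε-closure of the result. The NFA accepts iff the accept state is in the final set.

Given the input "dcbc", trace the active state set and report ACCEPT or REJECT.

Answer: REJECT

Derivation:
initial (ε-close {0}): {0,1,2,4,6}
'd' @ 1: {5,6,7}  [accepting]
'c' @ 2: {}  — dead — no transitions
rest 'bc' ignored (set empty)
end set {} — state 5 not in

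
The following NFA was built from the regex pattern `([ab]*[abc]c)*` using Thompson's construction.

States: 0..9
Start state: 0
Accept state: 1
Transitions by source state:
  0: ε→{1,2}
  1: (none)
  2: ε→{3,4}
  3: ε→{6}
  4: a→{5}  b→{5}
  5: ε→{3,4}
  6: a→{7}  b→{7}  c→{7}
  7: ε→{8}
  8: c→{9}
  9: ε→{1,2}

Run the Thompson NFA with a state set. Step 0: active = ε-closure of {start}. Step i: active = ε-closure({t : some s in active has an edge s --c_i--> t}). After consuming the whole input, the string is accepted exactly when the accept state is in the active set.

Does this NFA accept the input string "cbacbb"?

Answer: REJECT

Steps:
S₀ = ε-closure({0}) = {0,1,2,3,4,6}
'c' @ 1: {7,8}
'b' @ 2: {}  — state set empty
rest 'acbb' ignored (set empty)
final: {}; accept 1 not in set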